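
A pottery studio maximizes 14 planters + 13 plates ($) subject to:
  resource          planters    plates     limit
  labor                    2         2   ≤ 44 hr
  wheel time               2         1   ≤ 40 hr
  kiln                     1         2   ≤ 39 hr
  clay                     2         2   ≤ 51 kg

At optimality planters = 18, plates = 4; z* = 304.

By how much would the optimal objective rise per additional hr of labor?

6

Check each constraint at x*: labor 44/44 (tight); wheel time 40/40 (tight); kiln 26/39 (slack 13); clay 44/51 (slack 7).
Slack constraints have shadow price 0 (complementary slackness).
From A_Bᵀ y = c: 2·y_labor + 2·y_wheel time = 14; 2·y_labor + 1·y_wheel time = 13.
→ y_labor = 6 and y_wheel time = 1.
Shadow price of labor = 6.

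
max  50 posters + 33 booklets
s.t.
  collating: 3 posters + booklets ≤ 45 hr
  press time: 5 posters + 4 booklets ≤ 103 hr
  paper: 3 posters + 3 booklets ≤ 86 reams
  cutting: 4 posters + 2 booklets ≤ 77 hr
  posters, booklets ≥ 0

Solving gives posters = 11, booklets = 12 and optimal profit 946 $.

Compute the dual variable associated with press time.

7

Check each constraint at x*: collating 45/45 (tight); press time 103/103 (tight); paper 69/86 (slack 17); cutting 68/77 (slack 9).
Since paper, cutting are not tight, their duals are 0.
From A_Bᵀ y = c: 3·y_collating + 5·y_press time = 50; 1·y_collating + 4·y_press time = 33.
Solving: y_collating = 5, y_press time = 7.
Shadow price of press time = 7.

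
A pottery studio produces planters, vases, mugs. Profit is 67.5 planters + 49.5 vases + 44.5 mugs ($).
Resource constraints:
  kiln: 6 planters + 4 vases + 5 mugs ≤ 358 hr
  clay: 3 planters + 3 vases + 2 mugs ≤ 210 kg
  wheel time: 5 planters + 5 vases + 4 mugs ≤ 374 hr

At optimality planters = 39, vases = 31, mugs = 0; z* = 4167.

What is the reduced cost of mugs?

-9.5

Check each constraint at x*: kiln 358/358 (tight); clay 210/210 (tight); wheel time 350/374 (slack 24).
Since wheel time is not tight, its dual is 0.
The binding rows give the dual system: 6·y_kiln + 3·y_clay = 67.5 and 4·y_kiln + 3·y_clay = 49.5.
→ y_kiln = 9 and y_clay = 4.5.
Reduced cost of mugs: c₃ − yᵀa₃ = 44.5 − (9·5 + 4.5·2) = 44.5 − 54 = -9.5.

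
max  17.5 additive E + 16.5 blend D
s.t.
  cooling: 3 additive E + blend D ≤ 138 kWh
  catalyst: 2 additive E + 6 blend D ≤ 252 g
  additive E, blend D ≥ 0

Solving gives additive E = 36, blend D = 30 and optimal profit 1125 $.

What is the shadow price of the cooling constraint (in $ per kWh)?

4.5

Check each constraint at x*: cooling 138/138 (tight); catalyst 252/252 (tight).
Dual feasibility on the basic columns requires 3·y_cooling + 2·y_catalyst = 17.5, 1·y_cooling + 6·y_catalyst = 16.5.
Solving: y_cooling = 4.5, y_catalyst = 2.
Shadow price of cooling = 4.5.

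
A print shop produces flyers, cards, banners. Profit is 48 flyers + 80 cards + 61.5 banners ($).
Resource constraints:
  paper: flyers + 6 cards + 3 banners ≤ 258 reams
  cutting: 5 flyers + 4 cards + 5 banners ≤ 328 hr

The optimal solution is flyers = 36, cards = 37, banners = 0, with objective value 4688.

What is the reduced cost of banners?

Both paper and cutting are binding at x*.
The binding rows give the dual system: 1·y_paper + 5·y_cutting = 48 and 6·y_paper + 4·y_cutting = 80.
→ y_paper = 8 and y_cutting = 8.
Reduced cost of banners: c₃ − yᵀa₃ = 61.5 − (8·3 + 8·5) = 61.5 − 64 = -2.5.

-2.5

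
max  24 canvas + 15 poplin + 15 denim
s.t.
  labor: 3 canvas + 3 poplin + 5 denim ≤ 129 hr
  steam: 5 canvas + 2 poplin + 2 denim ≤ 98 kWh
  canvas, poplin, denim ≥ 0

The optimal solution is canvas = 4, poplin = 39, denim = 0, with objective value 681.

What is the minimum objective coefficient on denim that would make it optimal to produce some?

21

Check each constraint at x*: labor 129/129 (tight); steam 98/98 (tight).
Dual feasibility on the basic columns requires 3·y_labor + 5·y_steam = 24, 3·y_labor + 2·y_steam = 15.
→ y_labor = 3 and y_steam = 3.
denim enters the basis when its profit ≥ yᵀa₃ = 3·5 + 3·2 = 21.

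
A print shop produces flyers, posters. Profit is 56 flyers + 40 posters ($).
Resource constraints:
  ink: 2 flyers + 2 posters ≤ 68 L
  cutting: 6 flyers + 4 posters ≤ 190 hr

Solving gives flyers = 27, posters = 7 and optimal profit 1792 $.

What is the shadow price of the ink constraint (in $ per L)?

Check each constraint at x*: ink 68/68 (tight); cutting 190/190 (tight).
Dual feasibility on the basic columns requires 2·y_ink + 6·y_cutting = 56, 2·y_ink + 4·y_cutting = 40.
→ y_ink = 4 and y_cutting = 8.
Shadow price of ink = 4.

4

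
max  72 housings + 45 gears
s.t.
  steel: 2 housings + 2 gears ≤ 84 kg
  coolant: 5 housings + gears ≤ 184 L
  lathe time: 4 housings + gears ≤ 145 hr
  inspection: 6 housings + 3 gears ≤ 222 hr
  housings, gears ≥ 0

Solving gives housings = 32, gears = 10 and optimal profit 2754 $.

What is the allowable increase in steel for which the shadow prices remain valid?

Binding constraints: steel, inspection. The basis is B = [[2,2],[6,3]] with det -6.
Per unit increase in steel, x* moves by d = (-0.5, 1).
The basis stays optimal until housings reaches 0; allowable increase = 64 kg.

64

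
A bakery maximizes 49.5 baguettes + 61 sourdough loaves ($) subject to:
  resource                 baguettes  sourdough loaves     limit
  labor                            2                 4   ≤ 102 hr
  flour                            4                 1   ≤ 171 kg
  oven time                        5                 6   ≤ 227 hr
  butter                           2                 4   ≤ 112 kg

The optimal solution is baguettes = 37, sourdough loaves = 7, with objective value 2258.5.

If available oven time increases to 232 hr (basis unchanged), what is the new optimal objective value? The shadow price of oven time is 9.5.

Δb = 5, so new z* = 2258.5 + (9.5)·(5) = 2258.5 + 47.5 = 2306.

2306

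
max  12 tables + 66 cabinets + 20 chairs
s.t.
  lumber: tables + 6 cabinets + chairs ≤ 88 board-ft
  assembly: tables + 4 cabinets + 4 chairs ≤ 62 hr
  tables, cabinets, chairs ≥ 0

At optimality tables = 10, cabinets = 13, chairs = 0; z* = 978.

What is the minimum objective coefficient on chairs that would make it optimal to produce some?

At the optimum: lumber uses 88 of 88 (binding); assembly uses 62 of 62 (binding).
Dual feasibility on the basic columns requires 1·y_lumber + 1·y_assembly = 12, 6·y_lumber + 4·y_assembly = 66.
This yields shadow prices y_lumber = 9, y_assembly = 3.
chairs enters the basis when its profit ≥ yᵀa₃ = 9·1 + 3·4 = 21.

21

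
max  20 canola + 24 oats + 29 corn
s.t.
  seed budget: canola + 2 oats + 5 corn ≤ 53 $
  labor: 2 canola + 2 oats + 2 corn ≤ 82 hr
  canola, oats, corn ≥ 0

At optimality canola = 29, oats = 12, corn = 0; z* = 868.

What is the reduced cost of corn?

-7

Check each constraint at x*: seed budget 53/53 (tight); labor 82/82 (tight).
From A_Bᵀ y = c: 1·y_seed budget + 2·y_labor = 20; 2·y_seed budget + 2·y_labor = 24.
Solving: y_seed budget = 4, y_labor = 8.
Reduced cost of corn: c₃ − yᵀa₃ = 29 − (4·5 + 8·2) = 29 − 36 = -7.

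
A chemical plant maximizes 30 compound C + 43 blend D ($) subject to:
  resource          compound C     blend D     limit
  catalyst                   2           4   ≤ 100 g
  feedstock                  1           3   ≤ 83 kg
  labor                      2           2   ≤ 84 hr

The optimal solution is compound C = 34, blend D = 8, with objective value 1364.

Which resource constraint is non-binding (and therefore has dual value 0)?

feedstock

catalyst: 100/100 (binding)
feedstock: 58/83 (slack 25)
labor: 84/84 (binding)
By complementary slackness, a constraint with positive slack has shadow price 0 → feedstock.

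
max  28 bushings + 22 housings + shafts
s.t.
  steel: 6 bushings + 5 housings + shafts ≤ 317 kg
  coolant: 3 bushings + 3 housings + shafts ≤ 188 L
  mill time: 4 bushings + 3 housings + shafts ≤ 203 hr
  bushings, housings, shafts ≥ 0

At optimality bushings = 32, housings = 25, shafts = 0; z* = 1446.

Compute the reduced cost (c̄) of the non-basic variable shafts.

Binding: steel and mill time. Non-binding: coolant (17 unused).
By complementary slackness, y = 0 for the non-binding constraint.
The binding rows give the dual system: 6·y_steel + 4·y_mill time = 28 and 5·y_steel + 3·y_mill time = 22.
This yields shadow prices y_steel = 2, y_mill time = 4.
Reduced cost of shafts: c₃ − yᵀa₃ = 1 − (2·1 + 4·1) = 1 − 6 = -5.

-5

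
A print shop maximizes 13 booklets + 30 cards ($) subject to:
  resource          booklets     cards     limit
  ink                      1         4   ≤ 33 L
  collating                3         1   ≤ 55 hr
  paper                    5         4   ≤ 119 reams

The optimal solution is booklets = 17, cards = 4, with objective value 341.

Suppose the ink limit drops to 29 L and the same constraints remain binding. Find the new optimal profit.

313

Binding: ink and collating. Non-binding: paper (18 unused).
Slack constraints have shadow price 0 (complementary slackness).
The binding rows give the dual system: 1·y_ink + 3·y_collating = 13 and 4·y_ink + 1·y_collating = 30.
This yields shadow prices y_ink = 7, y_collating = 2.
Δz = y_ink·Δb = 7 × (-4) = -28, so new z* = 341 − 28 = 313.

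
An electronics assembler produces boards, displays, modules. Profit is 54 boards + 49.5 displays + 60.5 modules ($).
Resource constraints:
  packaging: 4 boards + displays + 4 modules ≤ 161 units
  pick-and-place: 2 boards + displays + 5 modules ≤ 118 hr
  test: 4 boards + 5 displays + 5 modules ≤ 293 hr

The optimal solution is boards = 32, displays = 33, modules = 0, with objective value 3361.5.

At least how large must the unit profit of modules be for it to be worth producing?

Check each constraint at x*: packaging 161/161 (tight); pick-and-place 97/118 (slack 21); test 293/293 (tight).
By complementary slackness, y = 0 for the non-binding constraint.
From A_Bᵀ y = c: 4·y_packaging + 4·y_test = 54; 1·y_packaging + 5·y_test = 49.5.
Solving: y_packaging = 4.5, y_test = 9.
modules enters the basis when its profit ≥ yᵀa₃ = 4.5·4 + 9·5 = 63.

63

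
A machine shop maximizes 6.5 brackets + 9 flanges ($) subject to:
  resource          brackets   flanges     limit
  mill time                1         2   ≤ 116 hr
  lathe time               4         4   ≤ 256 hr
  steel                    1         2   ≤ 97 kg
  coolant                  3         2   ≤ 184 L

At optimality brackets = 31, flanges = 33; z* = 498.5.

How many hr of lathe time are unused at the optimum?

lathe time used = 4·31 + 4·33 = 256; slack = 256 − 256 = 0.

0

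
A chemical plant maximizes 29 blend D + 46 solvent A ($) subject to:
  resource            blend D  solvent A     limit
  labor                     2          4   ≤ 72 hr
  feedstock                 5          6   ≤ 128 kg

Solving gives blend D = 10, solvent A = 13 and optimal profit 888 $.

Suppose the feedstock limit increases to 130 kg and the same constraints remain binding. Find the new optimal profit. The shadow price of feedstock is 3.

894

Δb = 2, so new z* = 888 + (3)·(2) = 888 + 6 = 894.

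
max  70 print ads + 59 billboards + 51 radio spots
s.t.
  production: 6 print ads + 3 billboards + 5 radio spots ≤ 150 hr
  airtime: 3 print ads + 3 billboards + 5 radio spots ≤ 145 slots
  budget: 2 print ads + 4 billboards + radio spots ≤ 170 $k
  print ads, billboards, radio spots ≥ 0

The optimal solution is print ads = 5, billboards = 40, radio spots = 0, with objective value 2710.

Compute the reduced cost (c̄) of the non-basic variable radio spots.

-2

Binding: production and budget. Non-binding: airtime (10 unused).
Since airtime is not tight, its dual is 0.
Dual feasibility on the basic columns requires 6·y_production + 2·y_budget = 70, 3·y_production + 4·y_budget = 59.
→ y_production = 9 and y_budget = 8.
Reduced cost of radio spots: c₃ − yᵀa₃ = 51 − (9·5 + 8·1) = 51 − 53 = -2.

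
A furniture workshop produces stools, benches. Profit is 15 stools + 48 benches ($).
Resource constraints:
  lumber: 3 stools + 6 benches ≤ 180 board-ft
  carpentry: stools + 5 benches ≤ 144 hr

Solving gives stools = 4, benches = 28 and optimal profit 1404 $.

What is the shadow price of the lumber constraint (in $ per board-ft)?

3

Check each constraint at x*: lumber 180/180 (tight); carpentry 144/144 (tight).
The binding rows give the dual system: 3·y_lumber + 1·y_carpentry = 15 and 6·y_lumber + 5·y_carpentry = 48.
This yields shadow prices y_lumber = 3, y_carpentry = 6.
Shadow price of lumber = 3.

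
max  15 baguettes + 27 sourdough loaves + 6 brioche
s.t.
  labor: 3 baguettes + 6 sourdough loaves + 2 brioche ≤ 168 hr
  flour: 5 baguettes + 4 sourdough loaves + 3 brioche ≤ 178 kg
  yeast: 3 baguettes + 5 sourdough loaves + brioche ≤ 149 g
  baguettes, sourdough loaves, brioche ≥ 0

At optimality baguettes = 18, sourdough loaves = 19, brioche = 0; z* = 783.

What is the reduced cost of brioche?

-1

Binding: labor and yeast. Non-binding: flour (12 unused).
Since flour is not tight, its dual is 0.
From A_Bᵀ y = c: 3·y_labor + 3·y_yeast = 15; 6·y_labor + 5·y_yeast = 27.
Solving: y_labor = 2, y_yeast = 3.
Reduced cost of brioche: c₃ − yᵀa₃ = 6 − (2·2 + 3·1) = 6 − 7 = -1.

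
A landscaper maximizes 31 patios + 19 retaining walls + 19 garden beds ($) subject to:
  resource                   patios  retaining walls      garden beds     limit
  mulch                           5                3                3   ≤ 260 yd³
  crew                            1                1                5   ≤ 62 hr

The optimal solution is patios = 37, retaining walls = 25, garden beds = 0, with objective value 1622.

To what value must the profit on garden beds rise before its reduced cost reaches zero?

At the optimum: mulch uses 260 of 260 (binding); crew uses 62 of 62 (binding).
Dual feasibility on the basic columns requires 5·y_mulch + 1·y_crew = 31, 3·y_mulch + 1·y_crew = 19.
→ y_mulch = 6 and y_crew = 1.
garden beds enters the basis when its profit ≥ yᵀa₃ = 6·3 + 1·5 = 23.

23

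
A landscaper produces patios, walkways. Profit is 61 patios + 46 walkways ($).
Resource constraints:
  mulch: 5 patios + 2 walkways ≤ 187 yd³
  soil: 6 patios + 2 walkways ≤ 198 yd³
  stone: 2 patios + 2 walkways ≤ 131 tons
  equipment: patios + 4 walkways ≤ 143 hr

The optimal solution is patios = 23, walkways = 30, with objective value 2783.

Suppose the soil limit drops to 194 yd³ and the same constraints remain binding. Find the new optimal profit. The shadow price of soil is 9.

2747

Δb = -4, so new z* = 2783 + (9)·(-4) = 2783 − 36 = 2747.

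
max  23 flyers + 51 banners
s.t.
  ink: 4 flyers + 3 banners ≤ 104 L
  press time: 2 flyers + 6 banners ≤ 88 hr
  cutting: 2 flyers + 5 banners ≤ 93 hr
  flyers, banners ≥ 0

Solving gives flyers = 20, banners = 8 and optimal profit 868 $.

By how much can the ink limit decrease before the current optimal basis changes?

Binding constraints: ink, press time. The basis is B = [[4,3],[2,6]] with det 18.
Per unit decrease in ink, x* moves by d = (-0.3333, 0.1111).
The basis stays optimal until flyers reaches 0; allowable decrease = 60 L.

60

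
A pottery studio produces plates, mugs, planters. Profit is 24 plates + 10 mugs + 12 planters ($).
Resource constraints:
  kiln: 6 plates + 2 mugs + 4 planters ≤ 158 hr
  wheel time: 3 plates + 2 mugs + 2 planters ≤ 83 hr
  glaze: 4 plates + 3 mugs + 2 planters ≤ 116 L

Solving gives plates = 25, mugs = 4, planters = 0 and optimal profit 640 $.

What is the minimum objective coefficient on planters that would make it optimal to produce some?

16

Check each constraint at x*: kiln 158/158 (tight); wheel time 83/83 (tight); glaze 112/116 (slack 4).
Since glaze is not tight, its dual is 0.
From A_Bᵀ y = c: 6·y_kiln + 3·y_wheel time = 24; 2·y_kiln + 2·y_wheel time = 10.
→ y_kiln = 3 and y_wheel time = 2.
planters enters the basis when its profit ≥ yᵀa₃ = 3·4 + 2·2 = 16.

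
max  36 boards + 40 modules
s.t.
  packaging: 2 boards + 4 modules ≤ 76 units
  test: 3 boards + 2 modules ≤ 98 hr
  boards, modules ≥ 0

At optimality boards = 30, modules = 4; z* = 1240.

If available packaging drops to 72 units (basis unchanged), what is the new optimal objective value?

1216

At the optimum: packaging uses 76 of 76 (binding); test uses 98 of 98 (binding).
Dual feasibility on the basic columns requires 2·y_packaging + 3·y_test = 36, 4·y_packaging + 2·y_test = 40.
This yields shadow prices y_packaging = 6, y_test = 8.
Δz = y_packaging·Δb = 6 × (-4) = -24, so new z* = 1240 − 24 = 1216.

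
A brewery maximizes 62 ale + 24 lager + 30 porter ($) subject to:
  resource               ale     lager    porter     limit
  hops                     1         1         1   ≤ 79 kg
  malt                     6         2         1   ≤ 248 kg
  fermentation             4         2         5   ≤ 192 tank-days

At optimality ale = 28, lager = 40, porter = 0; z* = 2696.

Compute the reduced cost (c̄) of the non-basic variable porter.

Check each constraint at x*: hops 68/79 (slack 11); malt 248/248 (tight); fermentation 192/192 (tight).
Slack constraints have shadow price 0 (complementary slackness).
From A_Bᵀ y = c: 6·y_malt + 4·y_fermentation = 62; 2·y_malt + 2·y_fermentation = 24.
Solving: y_malt = 7, y_fermentation = 5.
Reduced cost of porter: c₃ − yᵀa₃ = 30 − (7·1 + 5·5) = 30 − 32 = -2.

-2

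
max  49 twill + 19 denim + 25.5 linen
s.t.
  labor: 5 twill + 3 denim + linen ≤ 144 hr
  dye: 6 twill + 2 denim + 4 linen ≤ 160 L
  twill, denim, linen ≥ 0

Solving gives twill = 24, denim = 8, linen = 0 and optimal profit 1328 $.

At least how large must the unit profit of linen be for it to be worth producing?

Check each constraint at x*: labor 144/144 (tight); dye 160/160 (tight).
Dual feasibility on the basic columns requires 5·y_labor + 6·y_dye = 49, 3·y_labor + 2·y_dye = 19.
This yields shadow prices y_labor = 2, y_dye = 6.5.
linen enters the basis when its profit ≥ yᵀa₃ = 2·1 + 6.5·4 = 28.

28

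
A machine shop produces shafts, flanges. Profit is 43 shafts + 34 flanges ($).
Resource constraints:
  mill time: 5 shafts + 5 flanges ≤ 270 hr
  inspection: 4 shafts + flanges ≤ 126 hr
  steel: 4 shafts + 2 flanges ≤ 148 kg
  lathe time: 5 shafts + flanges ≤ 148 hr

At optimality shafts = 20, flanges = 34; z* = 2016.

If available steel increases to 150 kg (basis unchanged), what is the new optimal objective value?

2025

Check each constraint at x*: mill time 270/270 (tight); inspection 114/126 (slack 12); steel 148/148 (tight); lathe time 134/148 (slack 14).
By complementary slackness, y = 0 for the non-binding constraints.
From A_Bᵀ y = c: 5·y_mill time + 4·y_steel = 43; 5·y_mill time + 2·y_steel = 34.
→ y_mill time = 5 and y_steel = 4.5.
Δz = y_steel·Δb = 4.5 × (2) = 9, so new z* = 2016 + 9 = 2025.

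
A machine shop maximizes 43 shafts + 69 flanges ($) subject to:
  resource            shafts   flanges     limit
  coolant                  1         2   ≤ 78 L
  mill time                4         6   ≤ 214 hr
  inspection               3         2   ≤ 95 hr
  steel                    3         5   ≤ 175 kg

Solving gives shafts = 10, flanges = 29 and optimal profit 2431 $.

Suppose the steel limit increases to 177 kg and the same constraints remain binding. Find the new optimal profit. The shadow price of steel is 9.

Δb = 2, so new z* = 2431 + (9)·(2) = 2431 + 18 = 2449.

2449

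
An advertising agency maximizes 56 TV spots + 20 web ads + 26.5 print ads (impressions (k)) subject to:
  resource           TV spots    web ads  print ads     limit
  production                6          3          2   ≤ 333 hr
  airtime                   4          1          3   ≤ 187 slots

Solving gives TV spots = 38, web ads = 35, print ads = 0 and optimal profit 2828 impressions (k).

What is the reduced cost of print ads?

-5.5

Check each constraint at x*: production 333/333 (tight); airtime 187/187 (tight).
From A_Bᵀ y = c: 6·y_production + 4·y_airtime = 56; 3·y_production + 1·y_airtime = 20.
Solving: y_production = 4, y_airtime = 8.
Reduced cost of print ads: c₃ − yᵀa₃ = 26.5 − (4·2 + 8·3) = 26.5 − 32 = -5.5.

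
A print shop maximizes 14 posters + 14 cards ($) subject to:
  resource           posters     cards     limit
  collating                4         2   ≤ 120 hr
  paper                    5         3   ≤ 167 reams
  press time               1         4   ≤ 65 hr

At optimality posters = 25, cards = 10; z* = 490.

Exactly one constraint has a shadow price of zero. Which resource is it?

collating: 120/120 (binding)
paper: 155/167 (slack 12)
press time: 65/65 (binding)
By complementary slackness, a constraint with positive slack has shadow price 0 → paper.

paper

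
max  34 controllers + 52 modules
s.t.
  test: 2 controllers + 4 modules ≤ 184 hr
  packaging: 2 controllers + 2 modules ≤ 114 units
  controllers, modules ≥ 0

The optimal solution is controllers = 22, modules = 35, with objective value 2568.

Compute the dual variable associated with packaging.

Both test and packaging are binding at x*.
From A_Bᵀ y = c: 2·y_test + 2·y_packaging = 34; 4·y_test + 2·y_packaging = 52.
This yields shadow prices y_test = 9, y_packaging = 8.
Shadow price of packaging = 8.

8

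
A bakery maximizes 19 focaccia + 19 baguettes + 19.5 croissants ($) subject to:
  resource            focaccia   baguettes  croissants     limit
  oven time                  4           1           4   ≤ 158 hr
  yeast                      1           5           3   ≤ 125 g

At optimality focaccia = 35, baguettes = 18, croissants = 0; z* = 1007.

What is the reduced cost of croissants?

Check each constraint at x*: oven time 158/158 (tight); yeast 125/125 (tight).
The binding rows give the dual system: 4·y_oven time + 1·y_yeast = 19 and 1·y_oven time + 5·y_yeast = 19.
→ y_oven time = 4 and y_yeast = 3.
Reduced cost of croissants: c₃ − yᵀa₃ = 19.5 − (4·4 + 3·3) = 19.5 − 25 = -5.5.

-5.5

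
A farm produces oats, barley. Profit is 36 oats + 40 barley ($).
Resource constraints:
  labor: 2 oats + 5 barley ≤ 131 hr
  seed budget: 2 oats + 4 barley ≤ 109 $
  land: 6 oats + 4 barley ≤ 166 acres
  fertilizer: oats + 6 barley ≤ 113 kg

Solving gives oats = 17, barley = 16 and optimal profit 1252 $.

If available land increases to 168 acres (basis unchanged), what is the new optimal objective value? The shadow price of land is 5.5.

1263

Δb = 2, so new z* = 1252 + (5.5)·(2) = 1252 + 11 = 1263.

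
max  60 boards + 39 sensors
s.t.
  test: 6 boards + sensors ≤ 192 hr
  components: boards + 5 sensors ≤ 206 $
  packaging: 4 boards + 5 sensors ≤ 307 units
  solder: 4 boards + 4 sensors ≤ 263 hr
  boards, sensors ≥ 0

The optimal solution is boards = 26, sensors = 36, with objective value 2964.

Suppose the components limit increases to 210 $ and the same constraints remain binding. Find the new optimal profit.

Binding: test and components. Non-binding: packaging (23 unused), solder (15 unused).
Slack constraints have shadow price 0 (complementary slackness).
From A_Bᵀ y = c: 6·y_test + 1·y_components = 60; 1·y_test + 5·y_components = 39.
Solving: y_test = 9, y_components = 6.
Δz = y_components·Δb = 6 × (4) = 24, so new z* = 2964 + 24 = 2988.

2988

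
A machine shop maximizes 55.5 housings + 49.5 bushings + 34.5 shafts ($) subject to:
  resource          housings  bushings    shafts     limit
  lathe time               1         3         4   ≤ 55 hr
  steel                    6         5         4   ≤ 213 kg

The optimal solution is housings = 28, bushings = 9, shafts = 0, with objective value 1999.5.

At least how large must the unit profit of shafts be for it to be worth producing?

42

Check each constraint at x*: lathe time 55/55 (tight); steel 213/213 (tight).
The binding rows give the dual system: 1·y_lathe time + 6·y_steel = 55.5 and 3·y_lathe time + 5·y_steel = 49.5.
This yields shadow prices y_lathe time = 1.5, y_steel = 9.
shafts enters the basis when its profit ≥ yᵀa₃ = 1.5·4 + 9·4 = 42.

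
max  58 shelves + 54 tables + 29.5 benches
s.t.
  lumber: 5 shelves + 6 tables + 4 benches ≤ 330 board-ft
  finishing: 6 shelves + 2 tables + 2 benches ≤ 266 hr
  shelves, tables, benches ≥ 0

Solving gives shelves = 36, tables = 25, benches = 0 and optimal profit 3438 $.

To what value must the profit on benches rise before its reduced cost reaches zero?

38

At the optimum: lumber uses 330 of 330 (binding); finishing uses 266 of 266 (binding).
From A_Bᵀ y = c: 5·y_lumber + 6·y_finishing = 58; 6·y_lumber + 2·y_finishing = 54.
→ y_lumber = 8 and y_finishing = 3.
benches enters the basis when its profit ≥ yᵀa₃ = 8·4 + 3·2 = 38.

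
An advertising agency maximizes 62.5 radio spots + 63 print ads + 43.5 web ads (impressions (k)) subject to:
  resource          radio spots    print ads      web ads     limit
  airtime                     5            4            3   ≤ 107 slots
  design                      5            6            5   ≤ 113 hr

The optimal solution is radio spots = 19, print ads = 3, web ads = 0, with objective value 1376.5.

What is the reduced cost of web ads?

-7

At the optimum: airtime uses 107 of 107 (binding); design uses 113 of 113 (binding).
Dual feasibility on the basic columns requires 5·y_airtime + 5·y_design = 62.5, 4·y_airtime + 6·y_design = 63.
→ y_airtime = 6 and y_design = 6.5.
Reduced cost of web ads: c₃ − yᵀa₃ = 43.5 − (6·3 + 6.5·5) = 43.5 − 50.5 = -7.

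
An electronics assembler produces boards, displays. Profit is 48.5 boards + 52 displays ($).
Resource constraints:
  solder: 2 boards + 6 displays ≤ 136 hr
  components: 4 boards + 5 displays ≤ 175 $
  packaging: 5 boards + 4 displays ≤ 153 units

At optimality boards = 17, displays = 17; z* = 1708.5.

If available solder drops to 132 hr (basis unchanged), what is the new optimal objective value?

At the optimum: solder uses 136 of 136 (binding); components uses 153 of 175 (slack = 22); packaging uses 153 of 153 (binding).
By complementary slackness, y = 0 for the non-binding constraint.
The binding rows give the dual system: 2·y_solder + 5·y_packaging = 48.5 and 6·y_solder + 4·y_packaging = 52.
→ y_solder = 3 and y_packaging = 8.5.
Δz = y_solder·Δb = 3 × (-4) = -12, so new z* = 1708.5 − 12 = 1696.5.

1696.5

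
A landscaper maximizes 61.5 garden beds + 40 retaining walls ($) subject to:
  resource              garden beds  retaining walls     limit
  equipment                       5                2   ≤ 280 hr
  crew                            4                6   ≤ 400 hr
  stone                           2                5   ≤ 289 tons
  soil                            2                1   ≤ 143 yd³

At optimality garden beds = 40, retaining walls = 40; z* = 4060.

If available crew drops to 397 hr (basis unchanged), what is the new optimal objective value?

At the optimum: equipment uses 280 of 280 (binding); crew uses 400 of 400 (binding); stone uses 280 of 289 (slack = 9); soil uses 120 of 143 (slack = 23).
Since stone, soil are not tight, their duals are 0.
From A_Bᵀ y = c: 5·y_equipment + 4·y_crew = 61.5; 2·y_equipment + 6·y_crew = 40.
→ y_equipment = 9.5 and y_crew = 3.5.
Δz = y_crew·Δb = 3.5 × (-3) = -10.5, so new z* = 4060 − 10.5 = 4049.5.

4049.5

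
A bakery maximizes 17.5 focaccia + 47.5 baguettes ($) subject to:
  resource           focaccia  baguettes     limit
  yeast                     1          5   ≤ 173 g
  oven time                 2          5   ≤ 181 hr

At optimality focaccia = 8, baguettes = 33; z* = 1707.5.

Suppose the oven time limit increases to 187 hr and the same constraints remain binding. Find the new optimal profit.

1755.5

At the optimum: yeast uses 173 of 173 (binding); oven time uses 181 of 181 (binding).
The binding rows give the dual system: 1·y_yeast + 2·y_oven time = 17.5 and 5·y_yeast + 5·y_oven time = 47.5.
Solving: y_yeast = 1.5, y_oven time = 8.
Δz = y_oven time·Δb = 8 × (6) = 48, so new z* = 1707.5 + 48 = 1755.5.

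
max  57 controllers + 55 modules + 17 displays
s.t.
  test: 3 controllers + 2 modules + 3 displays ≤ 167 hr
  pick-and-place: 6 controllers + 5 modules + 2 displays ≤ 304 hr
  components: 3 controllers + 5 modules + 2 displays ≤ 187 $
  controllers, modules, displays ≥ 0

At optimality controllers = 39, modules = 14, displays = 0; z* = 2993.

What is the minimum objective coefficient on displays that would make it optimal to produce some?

22

Binding: pick-and-place and components. Non-binding: test (22 unused).
By complementary slackness, y = 0 for the non-binding constraint.
From A_Bᵀ y = c: 6·y_pick-and-place + 3·y_components = 57; 5·y_pick-and-place + 5·y_components = 55.
Solving: y_pick-and-place = 8, y_components = 3.
displays enters the basis when its profit ≥ yᵀa₃ = 8·2 + 3·2 = 22.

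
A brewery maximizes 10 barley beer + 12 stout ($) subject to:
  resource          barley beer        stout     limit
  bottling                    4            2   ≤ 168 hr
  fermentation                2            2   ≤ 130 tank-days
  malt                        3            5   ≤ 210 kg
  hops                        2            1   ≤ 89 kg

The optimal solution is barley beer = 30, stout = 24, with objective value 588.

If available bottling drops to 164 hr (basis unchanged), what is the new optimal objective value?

584

At the optimum: bottling uses 168 of 168 (binding); fermentation uses 108 of 130 (slack = 22); malt uses 210 of 210 (binding); hops uses 84 of 89 (slack = 5).
Slack constraints have shadow price 0 (complementary slackness).
Dual feasibility on the basic columns requires 4·y_bottling + 3·y_malt = 10, 2·y_bottling + 5·y_malt = 12.
→ y_bottling = 1 and y_malt = 2.
Δz = y_bottling·Δb = 1 × (-4) = -4, so new z* = 588 − 4 = 584.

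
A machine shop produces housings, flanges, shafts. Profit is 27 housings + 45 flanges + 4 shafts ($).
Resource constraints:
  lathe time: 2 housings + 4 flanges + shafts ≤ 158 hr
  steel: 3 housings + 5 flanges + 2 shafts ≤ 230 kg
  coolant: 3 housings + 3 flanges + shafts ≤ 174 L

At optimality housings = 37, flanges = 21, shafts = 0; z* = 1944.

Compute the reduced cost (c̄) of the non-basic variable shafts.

-8

Binding: lathe time and coolant. Non-binding: steel (14 unused).
Slack constraints have shadow price 0 (complementary slackness).
Dual feasibility on the basic columns requires 2·y_lathe time + 3·y_coolant = 27, 4·y_lathe time + 3·y_coolant = 45.
→ y_lathe time = 9 and y_coolant = 3.
Reduced cost of shafts: c₃ − yᵀa₃ = 4 − (9·1 + 3·1) = 4 − 12 = -8.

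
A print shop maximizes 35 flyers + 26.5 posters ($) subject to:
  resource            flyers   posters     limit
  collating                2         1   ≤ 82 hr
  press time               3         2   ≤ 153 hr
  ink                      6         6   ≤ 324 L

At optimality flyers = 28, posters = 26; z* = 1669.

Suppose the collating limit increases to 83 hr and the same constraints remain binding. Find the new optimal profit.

At the optimum: collating uses 82 of 82 (binding); press time uses 136 of 153 (slack = 17); ink uses 324 of 324 (binding).
Slack constraints have shadow price 0 (complementary slackness).
From A_Bᵀ y = c: 2·y_collating + 6·y_ink = 35; 1·y_collating + 6·y_ink = 26.5.
Solving: y_collating = 8.5, y_ink = 3.
Δz = y_collating·Δb = 8.5 × (1) = 8.5, so new z* = 1669 + 8.5 = 1677.5.

1677.5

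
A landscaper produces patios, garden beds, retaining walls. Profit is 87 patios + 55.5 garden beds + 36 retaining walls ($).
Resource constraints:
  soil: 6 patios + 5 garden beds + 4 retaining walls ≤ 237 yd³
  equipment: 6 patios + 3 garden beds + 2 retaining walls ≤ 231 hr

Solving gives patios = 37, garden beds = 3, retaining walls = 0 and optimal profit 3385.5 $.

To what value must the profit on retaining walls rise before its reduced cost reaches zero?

Both soil and equipment are binding at x*.
From A_Bᵀ y = c: 6·y_soil + 6·y_equipment = 87; 5·y_soil + 3·y_equipment = 55.5.
Solving: y_soil = 6, y_equipment = 8.5.
retaining walls enters the basis when its profit ≥ yᵀa₃ = 6·4 + 8.5·2 = 41.

41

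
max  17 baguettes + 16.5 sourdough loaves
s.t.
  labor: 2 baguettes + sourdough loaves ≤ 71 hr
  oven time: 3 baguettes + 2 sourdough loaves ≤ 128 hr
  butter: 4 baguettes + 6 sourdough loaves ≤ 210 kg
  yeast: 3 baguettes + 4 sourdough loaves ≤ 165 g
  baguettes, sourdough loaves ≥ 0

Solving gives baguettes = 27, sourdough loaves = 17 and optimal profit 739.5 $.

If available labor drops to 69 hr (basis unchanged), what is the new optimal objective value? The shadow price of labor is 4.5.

Δb = -2, so new z* = 739.5 + (4.5)·(-2) = 739.5 − 9 = 730.5.

730.5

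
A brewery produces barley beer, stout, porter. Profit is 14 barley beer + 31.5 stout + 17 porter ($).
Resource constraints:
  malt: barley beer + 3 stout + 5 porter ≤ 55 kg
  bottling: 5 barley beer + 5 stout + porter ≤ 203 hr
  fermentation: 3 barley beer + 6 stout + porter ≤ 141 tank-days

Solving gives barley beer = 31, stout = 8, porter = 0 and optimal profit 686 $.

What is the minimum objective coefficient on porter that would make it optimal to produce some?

21

Binding: malt and fermentation. Non-binding: bottling (8 unused).
Since bottling is not tight, its dual is 0.
From A_Bᵀ y = c: 1·y_malt + 3·y_fermentation = 14; 3·y_malt + 6·y_fermentation = 31.5.
Solving: y_malt = 3.5, y_fermentation = 3.5.
porter enters the basis when its profit ≥ yᵀa₃ = 3.5·5 + 3.5·1 = 21.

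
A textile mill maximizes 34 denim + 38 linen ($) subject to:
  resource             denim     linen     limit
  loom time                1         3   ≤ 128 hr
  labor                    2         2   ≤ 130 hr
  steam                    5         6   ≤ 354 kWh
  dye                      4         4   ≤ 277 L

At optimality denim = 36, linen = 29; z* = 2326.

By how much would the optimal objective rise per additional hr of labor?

Binding: labor and steam. Non-binding: loom time (5 unused), dye (17 unused).
Slack constraints have shadow price 0 (complementary slackness).
Dual feasibility on the basic columns requires 2·y_labor + 5·y_steam = 34, 2·y_labor + 6·y_steam = 38.
Solving: y_labor = 7, y_steam = 4.
Shadow price of labor = 7.

7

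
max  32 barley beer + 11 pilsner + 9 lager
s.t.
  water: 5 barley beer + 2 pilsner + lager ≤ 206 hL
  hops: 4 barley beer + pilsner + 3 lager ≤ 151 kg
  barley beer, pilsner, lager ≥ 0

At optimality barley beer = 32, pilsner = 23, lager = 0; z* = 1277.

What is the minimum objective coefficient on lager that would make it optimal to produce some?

13

Both water and hops are binding at x*.
From A_Bᵀ y = c: 5·y_water + 4·y_hops = 32; 2·y_water + 1·y_hops = 11.
Solving: y_water = 4, y_hops = 3.
lager enters the basis when its profit ≥ yᵀa₃ = 4·1 + 3·3 = 13.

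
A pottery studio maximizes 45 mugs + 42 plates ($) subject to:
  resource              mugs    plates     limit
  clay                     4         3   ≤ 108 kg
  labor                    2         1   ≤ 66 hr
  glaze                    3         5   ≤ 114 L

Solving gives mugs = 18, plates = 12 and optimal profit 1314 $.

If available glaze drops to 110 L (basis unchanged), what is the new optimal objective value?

1302

At the optimum: clay uses 108 of 108 (binding); labor uses 48 of 66 (slack = 18); glaze uses 114 of 114 (binding).
By complementary slackness, y = 0 for the non-binding constraint.
From A_Bᵀ y = c: 4·y_clay + 3·y_glaze = 45; 3·y_clay + 5·y_glaze = 42.
→ y_clay = 9 and y_glaze = 3.
Δz = y_glaze·Δb = 3 × (-4) = -12, so new z* = 1314 − 12 = 1302.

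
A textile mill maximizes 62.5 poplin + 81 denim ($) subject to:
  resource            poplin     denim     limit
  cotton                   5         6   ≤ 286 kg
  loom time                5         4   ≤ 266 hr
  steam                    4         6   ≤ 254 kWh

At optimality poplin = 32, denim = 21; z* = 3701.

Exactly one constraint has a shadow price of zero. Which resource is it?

cotton: 286/286 (binding)
loom time: 244/266 (slack 22)
steam: 254/254 (binding)
By complementary slackness, a constraint with positive slack has shadow price 0 → loom time.

loom time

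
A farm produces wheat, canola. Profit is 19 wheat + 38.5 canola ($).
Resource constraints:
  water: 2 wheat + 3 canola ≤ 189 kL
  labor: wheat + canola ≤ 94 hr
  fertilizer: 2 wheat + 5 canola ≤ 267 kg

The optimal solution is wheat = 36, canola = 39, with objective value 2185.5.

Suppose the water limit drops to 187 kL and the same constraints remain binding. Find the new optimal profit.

At the optimum: water uses 189 of 189 (binding); labor uses 75 of 94 (slack = 19); fertilizer uses 267 of 267 (binding).
Since labor is not tight, its dual is 0.
The binding rows give the dual system: 2·y_water + 2·y_fertilizer = 19 and 3·y_water + 5·y_fertilizer = 38.5.
Solving: y_water = 4.5, y_fertilizer = 5.
Δz = y_water·Δb = 4.5 × (-2) = -9, so new z* = 2185.5 − 9 = 2176.5.

2176.5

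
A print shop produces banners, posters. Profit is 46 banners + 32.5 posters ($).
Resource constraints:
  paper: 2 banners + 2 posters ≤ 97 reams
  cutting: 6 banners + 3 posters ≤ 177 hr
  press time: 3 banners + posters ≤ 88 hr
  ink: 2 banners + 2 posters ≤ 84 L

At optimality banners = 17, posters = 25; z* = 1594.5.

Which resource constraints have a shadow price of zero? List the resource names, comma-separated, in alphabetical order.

paper, press time

paper: 84/97 (slack 13)
cutting: 177/177 (binding)
press time: 76/88 (slack 12)
ink: 84/84 (binding)
By complementary slackness, a constraint with positive slack has shadow price 0 → paper, press time.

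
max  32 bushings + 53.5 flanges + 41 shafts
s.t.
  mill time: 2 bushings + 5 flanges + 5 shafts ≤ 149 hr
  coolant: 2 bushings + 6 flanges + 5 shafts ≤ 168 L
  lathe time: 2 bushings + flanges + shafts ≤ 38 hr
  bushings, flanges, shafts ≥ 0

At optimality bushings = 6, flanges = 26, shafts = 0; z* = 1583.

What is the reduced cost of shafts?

Binding: coolant and lathe time. Non-binding: mill time (7 unused).
By complementary slackness, y = 0 for the non-binding constraint.
Dual feasibility on the basic columns requires 2·y_coolant + 2·y_lathe time = 32, 6·y_coolant + 1·y_lathe time = 53.5.
→ y_coolant = 7.5 and y_lathe time = 8.5.
Reduced cost of shafts: c₃ − yᵀa₃ = 41 − (7.5·5 + 8.5·1) = 41 − 46 = -5.

-5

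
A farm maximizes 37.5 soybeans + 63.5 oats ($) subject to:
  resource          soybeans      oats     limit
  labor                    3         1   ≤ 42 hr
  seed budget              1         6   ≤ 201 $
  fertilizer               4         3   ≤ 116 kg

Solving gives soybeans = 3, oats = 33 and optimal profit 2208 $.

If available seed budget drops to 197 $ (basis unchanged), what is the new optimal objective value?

At the optimum: labor uses 42 of 42 (binding); seed budget uses 201 of 201 (binding); fertilizer uses 111 of 116 (slack = 5).
Slack constraints have shadow price 0 (complementary slackness).
From A_Bᵀ y = c: 3·y_labor + 1·y_seed budget = 37.5; 1·y_labor + 6·y_seed budget = 63.5.
This yields shadow prices y_labor = 9.5, y_seed budget = 9.
Δz = y_seed budget·Δb = 9 × (-4) = -36, so new z* = 2208 − 36 = 2172.

2172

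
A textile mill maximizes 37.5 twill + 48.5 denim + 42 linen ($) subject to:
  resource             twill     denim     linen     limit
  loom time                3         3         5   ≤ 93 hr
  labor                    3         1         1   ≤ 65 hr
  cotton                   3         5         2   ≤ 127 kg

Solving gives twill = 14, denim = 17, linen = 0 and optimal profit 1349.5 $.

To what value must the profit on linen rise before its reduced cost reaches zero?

46

Check each constraint at x*: loom time 93/93 (tight); labor 59/65 (slack 6); cotton 127/127 (tight).
Slack constraints have shadow price 0 (complementary slackness).
The binding rows give the dual system: 3·y_loom time + 3·y_cotton = 37.5 and 3·y_loom time + 5·y_cotton = 48.5.
→ y_loom time = 7 and y_cotton = 5.5.
linen enters the basis when its profit ≥ yᵀa₃ = 7·5 + 5.5·2 = 46.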